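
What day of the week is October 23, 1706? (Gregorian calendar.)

Saturday

Doomsday rule: the anchor day for the 1700s is Sunday. For year 06: 6÷12 = 0 r 6, and 6÷4 = 1, so 0+6+1 = 7.
Sunday + 7 ≡ Sunday — that's 1706's doomsday.
In October the doomsday date is Oct 10.
Oct 23 is 13 days after Oct 10; 13 mod 7 = 6, so Sunday + 6 = Saturday.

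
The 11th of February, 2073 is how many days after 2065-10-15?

Oct 15, 2065 → Oct 15, 2066: 365 days.
Oct 15, 2066 → Oct 15, 2067: 365 days.
Oct 15, 2067 → Oct 15, 2068: 366 days (Feb 29, 2068 is in that span).
Oct 15, 2068 → Oct 15, 2069: 365 days.
Oct 15, 2069 → Oct 15, 2070: 365 days.
Oct 15, 2070 → Oct 15, 2071: 365 days.
Oct 15, 2071 → Oct 15, 2072: 366 days (Feb 29, 2072 is in that span).
Oct 15, 2072 → Nov 15, 2072: 31 days (October has 31).
Nov 15, 2072 → Dec 15, 2072: 30 days (November has 30).
Dec 15, 2072 → Jan 15, 2073: 31 days (December has 31).
Jan 15, 2073 → Feb 11, 2073: 27 days.
Total: 2676 days.

2676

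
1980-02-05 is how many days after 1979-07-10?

210

Jul 10, 1979 → Aug 10, 1979: 31 days (July has 31).
Aug 10, 1979 → Sep 10, 1979: 31 days (August has 31).
Sep 10, 1979 → Oct 10, 1979: 30 days (September has 30).
Oct 10, 1979 → Nov 10, 1979: 31 days (October has 31).
Nov 10, 1979 → Dec 10, 1979: 30 days (November has 30).
Dec 10, 1979 → Jan 10, 1980: 31 days (December has 31).
Jan 10, 1980 → Feb 5, 1980: 26 days.
Total: 210 days.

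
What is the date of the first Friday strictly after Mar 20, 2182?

March 22, 2182

Mar 20, 2182 is a Wednesday.
From Wednesday to the next Friday is 2 days.
Mar 20, 2182 + 2 = Mar 22, 2182.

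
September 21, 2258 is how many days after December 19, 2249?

Dec 19, 2249 → Dec 19, 2250: 365 days.
Dec 19, 2250 → Dec 19, 2251: 365 days.
Dec 19, 2251 → Dec 19, 2252: 366 days (Feb 29, 2252 is in that span).
Dec 19, 2252 → Dec 19, 2253: 365 days.
Dec 19, 2253 → Dec 19, 2254: 365 days.
Dec 19, 2254 → Dec 19, 2255: 365 days.
Dec 19, 2255 → Dec 19, 2256: 366 days (Feb 29, 2256 is in that span).
Dec 19, 2256 → Dec 19, 2257: 365 days.
Dec 19, 2257 → Jan 19, 2258: 31 days (December has 31).
Jan 19, 2258 → Feb 19, 2258: 31 days (January has 31).
Feb 19, 2258 → Mar 19, 2258: 28 days (February has 28).
Mar 19, 2258 → Apr 19, 2258: 31 days (March has 31).
Apr 19, 2258 → May 19, 2258: 30 days (April has 30).
May 19, 2258 → Jun 19, 2258: 31 days (May has 31).
Jun 19, 2258 → Jul 19, 2258: 30 days (June has 30).
Jul 19, 2258 → Aug 19, 2258: 31 days (July has 31).
Aug 19, 2258 → Sep 19, 2258: 31 days (August has 31).
Sep 19, 2258 → Sep 21, 2258: 2 days.
Total: 3198 days.

3198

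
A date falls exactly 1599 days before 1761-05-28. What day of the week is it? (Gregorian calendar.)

Monday

May 28, 1761 is a Thursday.
1599 mod 7 = 3, so 1599 days before a Thursday is Thursday − 3 = Monday.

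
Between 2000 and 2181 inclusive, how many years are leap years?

45

Multiples of 4 in [2000,2181]: 46.
Of those, multiples of 100: 2 (not leap unless ÷400).
Multiples of 400: 1.
Leap years = 46 − 2 + 1 = 45.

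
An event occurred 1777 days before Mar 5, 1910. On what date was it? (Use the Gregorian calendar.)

April 23, 1905

−365 (one year) → Mar 5, 1909 (1412 left).
−365 (one year) → Mar 5, 1908 (1047 left).
−366 (one year; includes Feb 29, 1908) → Mar 5, 1907 (681 left).
−365 (one year) → Mar 5, 1906 (316 left).
−5 → Feb 28, 1906 (end of Feb, 28 days; 311 left).
−28 → Jan 31, 1906 (end of Jan, 31 days; 283 left).
−31 → Dec 31, 1905 (end of Dec, 31 days; 252 left).
−31 → Nov 30, 1905 (end of Nov, 30 days; 221 left).
−30 → Oct 31, 1905 (end of Oct, 31 days; 191 left).
−31 → Sep 30, 1905 (end of Sep, 30 days; 160 left).
−30 → Aug 31, 1905 (end of Aug, 31 days; 130 left).
−31 → Jul 31, 1905 (end of Jul, 31 days; 99 left).
−31 → Jun 30, 1905 (end of Jun, 30 days; 68 left).
−30 → May 31, 1905 (end of May, 31 days; 38 left).
−31 → Apr 30, 1905 (end of Apr, 30 days; 7 left).
−7 → Apr 23, 1905.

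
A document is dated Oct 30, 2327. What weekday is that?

Sunday

Doomsday rule: the anchor day for the 2300s is Wednesday. For year 27: 27÷12 = 2 r 3, and 3÷4 = 0, so 2+3+0 = 5.
Wednesday + 5 ≡ Monday — that's 2327's doomsday.
In October the doomsday date is Oct 10.
Oct 30 is 20 days after Oct 10; 20 mod 7 = 6, so Monday + 6 = Sunday.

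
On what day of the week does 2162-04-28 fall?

January 1, 2162 is a Friday.
Jan 1, 2162 → Feb 1, 2162: 31 days (January has 31).
Feb 1, 2162 → Mar 1, 2162: 28 days (February has 28).
Mar 1, 2162 → Apr 1, 2162: 31 days (March has 31).
Apr 1, 2162 → Apr 28, 2162: 27 days.
Total: 117 days.
117 mod 7 = 5, so Friday + 5 = Wednesday.

Wednesday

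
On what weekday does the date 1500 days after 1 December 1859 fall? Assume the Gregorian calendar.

Dec 1, 1859 is a Thursday.
1500 mod 7 = 2, so 1500 days after a Thursday is Thursday + 2 = Saturday.

Saturday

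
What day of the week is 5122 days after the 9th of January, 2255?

Sunday

First find the weekday of Jan 9, 2255. Doomsday rule: the anchor day for the 2200s is Friday. For year 55: 55÷12 = 4 r 7, and 7÷4 = 1, so 4+7+1 = 12.
Friday + 12 ≡ Wednesday — that's 2255's doomsday.
In January the doomsday date is Jan 3 (2255 is not a leap year).
Jan 9 is 6 days after Jan 3; 6 mod 7 = 6, so Wednesday + 6 = Tuesday.
5122 mod 7 = 5, so 5122 days after a Tuesday is Tuesday + 5 = Sunday.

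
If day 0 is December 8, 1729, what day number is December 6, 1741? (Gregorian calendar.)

Dec 8, 1729 → Dec 8, 1730: 365 days.
Dec 8, 1730 → Dec 8, 1731: 365 days.
Dec 8, 1731 → Dec 8, 1732: 366 days (Feb 29, 1732 is in that span).
Dec 8, 1732 → Dec 8, 1733: 365 days.
Dec 8, 1733 → Dec 8, 1734: 365 days.
Dec 8, 1734 → Dec 8, 1735: 365 days.
Dec 8, 1735 → Dec 8, 1736: 366 days (Feb 29, 1736 is in that span).
Dec 8, 1736 → Dec 8, 1737: 365 days.
Dec 8, 1737 → Dec 8, 1738: 365 days.
Dec 8, 1738 → Dec 8, 1739: 365 days.
Dec 8, 1739 → Dec 8, 1740: 366 days (Feb 29, 1740 is in that span).
Dec 8, 1740 → Jan 8, 1741: 31 days (December has 31).
Jan 8, 1741 → Feb 8, 1741: 31 days (January has 31).
Feb 8, 1741 → Mar 8, 1741: 28 days (February has 28).
Mar 8, 1741 → Apr 8, 1741: 31 days (March has 31).
Apr 8, 1741 → May 8, 1741: 30 days (April has 30).
May 8, 1741 → Jun 8, 1741: 31 days (May has 31).
Jun 8, 1741 → Jul 8, 1741: 30 days (June has 30).
Jul 8, 1741 → Aug 8, 1741: 31 days (July has 31).
Aug 8, 1741 → Sep 8, 1741: 31 days (August has 31).
Sep 8, 1741 → Oct 8, 1741: 30 days (September has 30).
Oct 8, 1741 → Nov 8, 1741: 31 days (October has 31).
Nov 8, 1741 → Dec 6, 1741: 28 days.
Total: 4381 days.

4381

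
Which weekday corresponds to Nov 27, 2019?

Doomsday rule: the anchor day for the 2000s is Tuesday. For year 19: 19÷12 = 1 r 7, and 7÷4 = 1, so 1+7+1 = 9.
Tuesday + 9 ≡ Thursday — that's 2019's doomsday.
In November the doomsday date is Nov 7.
Nov 27 is 20 days after Nov 7; 20 mod 7 = 6, so Thursday + 6 = Wednesday.

Wednesday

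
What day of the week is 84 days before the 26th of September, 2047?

Thursday

Sep 26, 2047 is a Thursday.
84 mod 7 = 0, so 84 days before a Thursday is Thursday − 0 = Thursday.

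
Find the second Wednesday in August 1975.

August 13, 1975

August 1, 1975 is a Friday.
The first Wednesday is therefore August 6 (5 days later).
The second Wednesday is 6 + 1×7 = August 13.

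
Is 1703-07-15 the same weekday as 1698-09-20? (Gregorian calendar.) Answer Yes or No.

No

From Sep 20, 1698 to Jul 15, 1703 is 1758 days.
1758 mod 7 = 1, so they are different weekdays.
(Sep 20, 1698 is a Saturday; Jul 15, 1703 is a Sunday.)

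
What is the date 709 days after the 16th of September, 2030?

+365 (one year) → Sep 16, 2031 (344 left).
Sep has 30 days: +15 → Oct 1, 2031 (329 left).
Oct has 31 days: +31 → Nov 1, 2031 (298 left).
Nov has 30 days: +30 → Dec 1, 2031 (268 left).
Dec has 31 days: +31 → Jan 1, 2032 (237 left).
Jan has 31 days: +31 → Feb 1, 2032 (206 left).
Feb has 29 days: +29 → Mar 1, 2032 (177 left).
Mar has 31 days: +31 → Apr 1, 2032 (146 left).
Apr has 30 days: +30 → May 1, 2032 (116 left).
May has 31 days: +31 → Jun 1, 2032 (85 left).
Jun has 30 days: +30 → Jul 1, 2032 (55 left).
Jul has 31 days: +31 → Aug 1, 2032 (24 left).
+24 → Aug 25, 2032.

August 25, 2032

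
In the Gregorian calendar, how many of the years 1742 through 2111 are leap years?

Multiples of 4 in [1742,2111]: 92.
Of those, multiples of 100: 4 (not leap unless ÷400).
Multiples of 400: 1.
Leap years = 92 − 4 + 1 = 89.

89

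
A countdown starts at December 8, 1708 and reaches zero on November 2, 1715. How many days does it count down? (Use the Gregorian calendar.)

Dec 8, 1708 → Dec 8, 1709: 365 days.
Dec 8, 1709 → Dec 8, 1710: 365 days.
Dec 8, 1710 → Dec 8, 1711: 365 days.
Dec 8, 1711 → Dec 8, 1712: 366 days (Feb 29, 1712 is in that span).
Dec 8, 1712 → Dec 8, 1713: 365 days.
Dec 8, 1713 → Dec 8, 1714: 365 days.
Dec 8, 1714 → Jan 8, 1715: 31 days (December has 31).
Jan 8, 1715 → Feb 8, 1715: 31 days (January has 31).
Feb 8, 1715 → Mar 8, 1715: 28 days (February has 28).
Mar 8, 1715 → Apr 8, 1715: 31 days (March has 31).
Apr 8, 1715 → May 8, 1715: 30 days (April has 30).
May 8, 1715 → Jun 8, 1715: 31 days (May has 31).
Jun 8, 1715 → Jul 8, 1715: 30 days (June has 30).
Jul 8, 1715 → Aug 8, 1715: 31 days (July has 31).
Aug 8, 1715 → Sep 8, 1715: 31 days (August has 31).
Sep 8, 1715 → Oct 8, 1715: 30 days (September has 30).
Oct 8, 1715 → Nov 2, 1715: 25 days.
Total: 2520 days.

2520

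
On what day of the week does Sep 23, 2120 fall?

Monday

Doomsday rule: the anchor day for the 2100s is Sunday. For year 20: 20÷12 = 1 r 8, and 8÷4 = 2, so 1+8+2 = 11.
Sunday + 11 ≡ Thursday — that's 2120's doomsday.
In September the doomsday date is Sep 5.
Sep 23 is 18 days after Sep 5; 18 mod 7 = 4, so Thursday + 4 = Monday.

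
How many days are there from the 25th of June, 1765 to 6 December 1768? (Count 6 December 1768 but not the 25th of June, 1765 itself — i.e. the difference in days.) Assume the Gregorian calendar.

1260

Jun 25, 1765 → Jun 25, 1766: 365 days.
Jun 25, 1766 → Jun 25, 1767: 365 days.
Jun 25, 1767 → Jun 25, 1768: 366 days (Feb 29, 1768 is in that span).
Jun 25, 1768 → Jul 25, 1768: 30 days (June has 30).
Jul 25, 1768 → Aug 25, 1768: 31 days (July has 31).
Aug 25, 1768 → Sep 25, 1768: 31 days (August has 31).
Sep 25, 1768 → Oct 25, 1768: 30 days (September has 30).
Oct 25, 1768 → Nov 25, 1768: 31 days (October has 31).
Nov 25, 1768 → Dec 6, 1768: 11 days.
Total: 1260 days.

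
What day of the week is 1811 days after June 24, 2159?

Friday

Jun 24, 2159 is a Sunday.
1811 mod 7 = 5, so 1811 days after a Sunday is Sunday + 5 = Friday.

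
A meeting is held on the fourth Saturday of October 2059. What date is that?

October 25, 2059

October 1, 2059 is a Wednesday.
The first Saturday is therefore October 4 (3 days later).
The fourth Saturday is 4 + 3×7 = October 25.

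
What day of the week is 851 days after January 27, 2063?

Jan 27, 2063 is a Saturday.
851 mod 7 = 4, so 851 days after a Saturday is Saturday + 4 = Wednesday.

Wednesday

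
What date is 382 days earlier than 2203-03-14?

February 25, 2202

−14 → Feb 28, 2203 (end of Feb, 28 days; 368 left).
−28 → Jan 31, 2203 (end of Jan, 31 days; 340 left).
−31 → Dec 31, 2202 (end of Dec, 31 days; 309 left).
−31 → Nov 30, 2202 (end of Nov, 30 days; 278 left).
−30 → Oct 31, 2202 (end of Oct, 31 days; 248 left).
−31 → Sep 30, 2202 (end of Sep, 30 days; 217 left).
−30 → Aug 31, 2202 (end of Aug, 31 days; 187 left).
−31 → Jul 31, 2202 (end of Jul, 31 days; 156 left).
−31 → Jun 30, 2202 (end of Jun, 30 days; 125 left).
−30 → May 31, 2202 (end of May, 31 days; 95 left).
−31 → Apr 30, 2202 (end of Apr, 30 days; 64 left).
−30 → Mar 31, 2202 (end of Mar, 31 days; 34 left).
−31 → Feb 28, 2202 (end of Feb, 28 days; 3 left).
−3 → Feb 25, 2202.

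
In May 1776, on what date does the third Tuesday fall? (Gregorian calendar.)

May 1, 1776 is a Wednesday.
The first Tuesday is therefore May 7 (6 days later).
The third Tuesday is 7 + 2×7 = May 21.

May 21, 1776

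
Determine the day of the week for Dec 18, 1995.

Monday

Doomsday rule: the anchor day for the 1900s is Wednesday. For year 95: 95÷12 = 7 r 11, and 11÷4 = 2, so 7+11+2 = 20.
Wednesday + 20 ≡ Tuesday — that's 1995's doomsday.
In December the doomsday date is Dec 12.
Dec 18 is 6 days after Dec 12; 6 mod 7 = 6, so Tuesday + 6 = Monday.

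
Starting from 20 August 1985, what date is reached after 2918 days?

+365 (one year) → Aug 20, 1986 (2553 left).
+365 (one year) → Aug 20, 1987 (2188 left).
+366 (one year; includes Feb 29, 1988) → Aug 20, 1988 (1822 left).
+365 (one year) → Aug 20, 1989 (1457 left).
+365 (one year) → Aug 20, 1990 (1092 left).
+365 (one year) → Aug 20, 1991 (727 left).
+366 (one year; includes Feb 29, 1992) → Aug 20, 1992 (361 left).
Aug has 31 days: +12 → Sep 1, 1992 (349 left).
Sep has 30 days: +30 → Oct 1, 1992 (319 left).
Oct has 31 days: +31 → Nov 1, 1992 (288 left).
Nov has 30 days: +30 → Dec 1, 1992 (258 left).
Dec has 31 days: +31 → Jan 1, 1993 (227 left).
Jan has 31 days: +31 → Feb 1, 1993 (196 left).
Feb has 28 days: +28 → Mar 1, 1993 (168 left).
Mar has 31 days: +31 → Apr 1, 1993 (137 left).
Apr has 30 days: +30 → May 1, 1993 (107 left).
May has 31 days: +31 → Jun 1, 1993 (76 left).
Jun has 30 days: +30 → Jul 1, 1993 (46 left).
Jul has 31 days: +31 → Aug 1, 1993 (15 left).
+15 → Aug 16, 1993.

August 16, 1993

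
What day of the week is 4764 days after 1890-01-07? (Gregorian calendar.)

Saturday

First find the weekday of Jan 7, 1890. Doomsday rule: the anchor day for the 1800s is Friday. For year 90: 90÷12 = 7 r 6, and 6÷4 = 1, so 7+6+1 = 14.
Friday + 14 ≡ Friday — that's 1890's doomsday.
In January the doomsday date is Jan 3 (1890 is not a leap year).
Jan 7 is 4 days after Jan 3; 4 mod 7 = 4, so Friday + 4 = Tuesday.
4764 mod 7 = 4, so 4764 days after a Tuesday is Tuesday + 4 = Saturday.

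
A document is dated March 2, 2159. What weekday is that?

Doomsday rule: the anchor day for the 2100s is Sunday. For year 59: 59÷12 = 4 r 11, and 11÷4 = 2, so 4+11+2 = 17.
Sunday + 17 ≡ Wednesday — that's 2159's doomsday.
In March the doomsday date is Mar 14.
Mar 2 is 12 days before Mar 14; 12 mod 7 = 5, so Wednesday − 5 = Friday.

Friday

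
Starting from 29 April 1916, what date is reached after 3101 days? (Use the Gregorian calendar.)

October 25, 1924

+365 (one year) → Apr 29, 1917 (2736 left).
+365 (one year) → Apr 29, 1918 (2371 left).
+365 (one year) → Apr 29, 1919 (2006 left).
+366 (one year; includes Feb 29, 1920) → Apr 29, 1920 (1640 left).
+365 (one year) → Apr 29, 1921 (1275 left).
+365 (one year) → Apr 29, 1922 (910 left).
+365 (one year) → Apr 29, 1923 (545 left).
+366 (one year; includes Feb 29, 1924) → Apr 29, 1924 (179 left).
Apr has 30 days: +2 → May 1, 1924 (177 left).
May has 31 days: +31 → Jun 1, 1924 (146 left).
Jun has 30 days: +30 → Jul 1, 1924 (116 left).
Jul has 31 days: +31 → Aug 1, 1924 (85 left).
Aug has 31 days: +31 → Sep 1, 1924 (54 left).
Sep has 30 days: +30 → Oct 1, 1924 (24 left).
+24 → Oct 25, 1924.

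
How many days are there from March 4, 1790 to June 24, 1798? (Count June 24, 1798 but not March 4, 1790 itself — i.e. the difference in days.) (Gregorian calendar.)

Mar 4, 1790 → Mar 4, 1791: 365 days.
Mar 4, 1791 → Mar 4, 1792: 366 days (Feb 29, 1792 is in that span).
Mar 4, 1792 → Mar 4, 1793: 365 days.
Mar 4, 1793 → Mar 4, 1794: 365 days.
Mar 4, 1794 → Mar 4, 1795: 365 days.
Mar 4, 1795 → Mar 4, 1796: 366 days (Feb 29, 1796 is in that span).
Mar 4, 1796 → Mar 4, 1797: 365 days.
Mar 4, 1797 → Mar 4, 1798: 365 days.
Mar 4, 1798 → Apr 4, 1798: 31 days (March has 31).
Apr 4, 1798 → May 4, 1798: 30 days (April has 30).
May 4, 1798 → Jun 4, 1798: 31 days (May has 31).
Jun 4, 1798 → Jun 24, 1798: 20 days.
Total: 3034 days.

3034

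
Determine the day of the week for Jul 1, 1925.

Doomsday rule: the anchor day for the 1900s is Wednesday. For year 25: 25÷12 = 2 r 1, and 1÷4 = 0, so 2+1+0 = 3.
Wednesday + 3 ≡ Saturday — that's 1925's doomsday.
In July the doomsday date is Jul 11.
Jul 1 is 10 days before Jul 11; 10 mod 7 = 3, so Saturday − 3 = Wednesday.

Wednesday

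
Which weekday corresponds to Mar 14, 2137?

Thursday

Doomsday rule: the anchor day for the 2100s is Sunday. For year 37: 37÷12 = 3 r 1, and 1÷4 = 0, so 3+1+0 = 4.
Sunday + 4 ≡ Thursday — that's 2137's doomsday.
In March the doomsday date is Mar 14.
Mar 14 is the doomsday itself: Thursday.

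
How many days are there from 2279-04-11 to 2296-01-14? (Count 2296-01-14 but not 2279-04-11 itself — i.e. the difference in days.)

Apr 11, 2279 → Apr 11, 2280: 366 days (Feb 29, 2280 is in that span).
Apr 11, 2280 → Apr 11, 2281: 365 days.
Apr 11, 2281 → Apr 11, 2282: 365 days.
Apr 11, 2282 → Apr 11, 2283: 365 days.
Apr 11, 2283 → Apr 11, 2284: 366 days (Feb 29, 2284 is in that span).
Apr 11, 2284 → Apr 11, 2285: 365 days.
Apr 11, 2285 → Apr 11, 2286: 365 days.
Apr 11, 2286 → Apr 11, 2287: 365 days.
Apr 11, 2287 → Apr 11, 2288: 366 days (Feb 29, 2288 is in that span).
Apr 11, 2288 → Apr 11, 2289: 365 days.
Apr 11, 2289 → Apr 11, 2290: 365 days.
Apr 11, 2290 → Apr 11, 2291: 365 days.
Apr 11, 2291 → Apr 11, 2292: 366 days (Feb 29, 2292 is in that span).
Apr 11, 2292 → Apr 11, 2293: 365 days.
Apr 11, 2293 → Apr 11, 2294: 365 days.
Apr 11, 2294 → Apr 11, 2295: 365 days.
Apr 11, 2295 → May 11, 2295: 30 days (April has 30).
May 11, 2295 → Jun 11, 2295: 31 days (May has 31).
Jun 11, 2295 → Jul 11, 2295: 30 days (June has 30).
Jul 11, 2295 → Aug 11, 2295: 31 days (July has 31).
Aug 11, 2295 → Sep 11, 2295: 31 days (August has 31).
Sep 11, 2295 → Oct 11, 2295: 30 days (September has 30).
Oct 11, 2295 → Nov 11, 2295: 31 days (October has 31).
Nov 11, 2295 → Dec 11, 2295: 30 days (November has 30).
Dec 11, 2295 → Jan 11, 2296: 31 days (December has 31).
Jan 11, 2296 → Jan 14, 2296: 3 days.
Total: 6122 days.

6122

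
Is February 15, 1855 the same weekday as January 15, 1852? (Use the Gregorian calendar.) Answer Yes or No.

From Jan 15, 1852 to Feb 15, 1855 is 1127 days.
1127 mod 7 = 0, so they are the same weekday.
(Jan 15, 1852 is a Thursday; Feb 15, 1855 is a Thursday.)

Yes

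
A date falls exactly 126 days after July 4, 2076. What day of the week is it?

First find the weekday of Jul 4, 2076. Doomsday rule: the anchor day for the 2000s is Tuesday. For year 76: 76÷12 = 6 r 4, and 4÷4 = 1, so 6+4+1 = 11.
Tuesday + 11 ≡ Saturday — that's 2076's doomsday.
In July the doomsday date is Jul 11.
Jul 4 is 7 days before Jul 11; 7 mod 7 = 0, so Saturday − 0 = Saturday.
126 mod 7 = 0, so 126 days after a Saturday is Saturday + 0 = Saturday.

Saturday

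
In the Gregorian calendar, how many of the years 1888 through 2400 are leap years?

Multiples of 4 in [1888,2400]: 129.
Of those, multiples of 100: 6 (not leap unless ÷400).
Multiples of 400: 2.
Leap years = 129 − 6 + 2 = 125.

125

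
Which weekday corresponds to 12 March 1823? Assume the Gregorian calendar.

Wednesday

Doomsday rule: the anchor day for the 1800s is Friday. For year 23: 23÷12 = 1 r 11, and 11÷4 = 2, so 1+11+2 = 14.
Friday + 14 ≡ Friday — that's 1823's doomsday.
In March the doomsday date is Mar 14.
Mar 12 is 2 days before Mar 14; 2 mod 7 = 2, so Friday − 2 = Wednesday.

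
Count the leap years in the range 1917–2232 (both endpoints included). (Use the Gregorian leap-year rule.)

Multiples of 4 in [1917,2232]: 79.
Of those, multiples of 100: 3 (not leap unless ÷400).
Multiples of 400: 1.
Leap years = 79 − 3 + 1 = 77.

77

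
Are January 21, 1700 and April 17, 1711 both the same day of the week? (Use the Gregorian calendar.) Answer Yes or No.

From Jan 21, 1700 to Apr 17, 1711 is 4103 days.
4103 mod 7 = 1, so they are different weekdays.
(Jan 21, 1700 is a Thursday; Apr 17, 1711 is a Friday.)

No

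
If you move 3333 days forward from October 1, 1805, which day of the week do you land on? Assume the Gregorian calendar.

Wednesday

First find the weekday of Oct 1, 1805. Doomsday rule: the anchor day for the 1800s is Friday. For year 05: 5÷12 = 0 r 5, and 5÷4 = 1, so 0+5+1 = 6.
Friday + 6 ≡ Thursday — that's 1805's doomsday.
In October the doomsday date is Oct 10.
Oct 1 is 9 days before Oct 10; 9 mod 7 = 2, so Thursday − 2 = Tuesday.
3333 mod 7 = 1, so 3333 days after a Tuesday is Tuesday + 1 = Wednesday.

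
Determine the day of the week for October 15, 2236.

Saturday

Doomsday rule: the anchor day for the 2200s is Friday. For year 36: 36÷12 = 3 r 0, and 0÷4 = 0, so 3+0+0 = 3.
Friday + 3 ≡ Monday — that's 2236's doomsday.
In October the doomsday date is Oct 10.
Oct 15 is 5 days after Oct 10; 5 mod 7 = 5, so Monday + 5 = Saturday.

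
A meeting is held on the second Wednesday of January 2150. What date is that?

January 14, 2150

January 1, 2150 is a Thursday.
The first Wednesday is therefore January 7 (6 days later).
The second Wednesday is 7 + 1×7 = January 14.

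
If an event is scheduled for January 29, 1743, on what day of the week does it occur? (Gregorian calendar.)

Tuesday

Doomsday rule: the anchor day for the 1700s is Sunday. For year 43: 43÷12 = 3 r 7, and 7÷4 = 1, so 3+7+1 = 11.
Sunday + 11 ≡ Thursday — that's 1743's doomsday.
In January the doomsday date is Jan 3 (1743 is not a leap year).
Jan 29 is 26 days after Jan 3; 26 mod 7 = 5, so Thursday + 5 = Tuesday.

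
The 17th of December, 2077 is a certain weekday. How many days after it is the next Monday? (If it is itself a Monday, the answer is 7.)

3

Dec 17, 2077 is a Friday.
From Friday to the next Monday is 3 days.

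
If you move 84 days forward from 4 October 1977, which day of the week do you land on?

Oct 4, 1977 is a Tuesday.
84 mod 7 = 0, so 84 days after a Tuesday is Tuesday + 0 = Tuesday.

Tuesday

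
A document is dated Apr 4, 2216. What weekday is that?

Thursday

Doomsday rule: the anchor day for the 2200s is Friday. For year 16: 16÷12 = 1 r 4, and 4÷4 = 1, so 1+4+1 = 6.
Friday + 6 ≡ Thursday — that's 2216's doomsday.
In April the doomsday date is Apr 4.
Apr 4 is the doomsday itself: Thursday.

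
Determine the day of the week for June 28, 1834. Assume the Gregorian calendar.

Doomsday rule: the anchor day for the 1800s is Friday. For year 34: 34÷12 = 2 r 10, and 10÷4 = 2, so 2+10+2 = 14.
Friday + 14 ≡ Friday — that's 1834's doomsday.
In June the doomsday date is Jun 6.
Jun 28 is 22 days after Jun 6; 22 mod 7 = 1, so Friday + 1 = Saturday.

Saturday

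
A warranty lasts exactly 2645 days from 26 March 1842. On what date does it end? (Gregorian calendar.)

+365 (one year) → Mar 26, 1843 (2280 left).
+366 (one year; includes Feb 29, 1844) → Mar 26, 1844 (1914 left).
+365 (one year) → Mar 26, 1845 (1549 left).
+365 (one year) → Mar 26, 1846 (1184 left).
+365 (one year) → Mar 26, 1847 (819 left).
+366 (one year; includes Feb 29, 1848) → Mar 26, 1848 (453 left).
+365 (one year) → Mar 26, 1849 (88 left).
Mar has 31 days: +6 → Apr 1, 1849 (82 left).
Apr has 30 days: +30 → May 1, 1849 (52 left).
May has 31 days: +31 → Jun 1, 1849 (21 left).
+21 → Jun 22, 1849.

June 22, 1849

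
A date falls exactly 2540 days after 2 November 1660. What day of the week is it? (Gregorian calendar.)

Monday

First find the weekday of Nov 2, 1660. Doomsday rule: the anchor day for the 1600s is Tuesday. For year 60: 60÷12 = 5 r 0, and 0÷4 = 0, so 5+0+0 = 5.
Tuesday + 5 ≡ Sunday — that's 1660's doomsday.
In November the doomsday date is Nov 7.
Nov 2 is 5 days before Nov 7; 5 mod 7 = 5, so Sunday − 5 = Tuesday.
2540 mod 7 = 6, so 2540 days after a Tuesday is Tuesday + 6 = Monday.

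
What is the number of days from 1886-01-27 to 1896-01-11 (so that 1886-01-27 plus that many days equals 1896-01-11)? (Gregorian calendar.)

Jan 27, 1886 → Jan 27, 1887: 365 days.
Jan 27, 1887 → Jan 27, 1888: 365 days.
Jan 27, 1888 → Jan 27, 1889: 366 days (Feb 29, 1888 is in that span).
Jan 27, 1889 → Jan 27, 1890: 365 days.
Jan 27, 1890 → Jan 27, 1891: 365 days.
Jan 27, 1891 → Jan 27, 1892: 365 days.
Jan 27, 1892 → Jan 27, 1893: 366 days (Feb 29, 1892 is in that span).
Jan 27, 1893 → Jan 27, 1894: 365 days.
Jan 27, 1894 → Jan 27, 1895: 365 days.
Jan 27, 1895 → Feb 27, 1895: 31 days (January has 31).
Feb 27, 1895 → Mar 27, 1895: 28 days (February has 28).
Mar 27, 1895 → Apr 27, 1895: 31 days (March has 31).
Apr 27, 1895 → May 27, 1895: 30 days (April has 30).
May 27, 1895 → Jun 27, 1895: 31 days (May has 31).
Jun 27, 1895 → Jul 27, 1895: 30 days (June has 30).
Jul 27, 1895 → Aug 27, 1895: 31 days (July has 31).
Aug 27, 1895 → Sep 27, 1895: 31 days (August has 31).
Sep 27, 1895 → Oct 27, 1895: 30 days (September has 30).
Oct 27, 1895 → Nov 27, 1895: 31 days (October has 31).
Nov 27, 1895 → Dec 27, 1895: 30 days (November has 30).
Dec 27, 1895 → Jan 11, 1896: 15 days.
Total: 3636 days.

3636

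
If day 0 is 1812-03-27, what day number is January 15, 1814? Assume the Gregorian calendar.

659

Mar 27, 1812 → Mar 27, 1813: 365 days.
Mar 27, 1813 → Apr 27, 1813: 31 days (March has 31).
Apr 27, 1813 → May 27, 1813: 30 days (April has 30).
May 27, 1813 → Jun 27, 1813: 31 days (May has 31).
Jun 27, 1813 → Jul 27, 1813: 30 days (June has 30).
Jul 27, 1813 → Aug 27, 1813: 31 days (July has 31).
Aug 27, 1813 → Sep 27, 1813: 31 days (August has 31).
Sep 27, 1813 → Oct 27, 1813: 30 days (September has 30).
Oct 27, 1813 → Nov 27, 1813: 31 days (October has 31).
Nov 27, 1813 → Dec 27, 1813: 30 days (November has 30).
Dec 27, 1813 → Jan 15, 1814: 19 days.
Total: 659 days.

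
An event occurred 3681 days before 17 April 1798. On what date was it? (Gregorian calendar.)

−365 (one year) → Apr 17, 1797 (3316 left).
−365 (one year) → Apr 17, 1796 (2951 left).
−366 (one year; includes Feb 29, 1796) → Apr 17, 1795 (2585 left).
−365 (one year) → Apr 17, 1794 (2220 left).
−365 (one year) → Apr 17, 1793 (1855 left).
−365 (one year) → Apr 17, 1792 (1490 left).
−366 (one year; includes Feb 29, 1792) → Apr 17, 1791 (1124 left).
−365 (one year) → Apr 17, 1790 (759 left).
−365 (one year) → Apr 17, 1789 (394 left).
−17 → Mar 31, 1789 (end of Mar, 31 days; 377 left).
−31 → Feb 28, 1789 (end of Feb, 28 days; 346 left).
−28 → Jan 31, 1789 (end of Jan, 31 days; 318 left).
−31 → Dec 31, 1788 (end of Dec, 31 days; 287 left).
−31 → Nov 30, 1788 (end of Nov, 30 days; 256 left).
−30 → Oct 31, 1788 (end of Oct, 31 days; 226 left).
−31 → Sep 30, 1788 (end of Sep, 30 days; 195 left).
−30 → Aug 31, 1788 (end of Aug, 31 days; 165 left).
−31 → Jul 31, 1788 (end of Jul, 31 days; 134 left).
−31 → Jun 30, 1788 (end of Jun, 30 days; 103 left).
−30 → May 31, 1788 (end of May, 31 days; 73 left).
−31 → Apr 30, 1788 (end of Apr, 30 days; 42 left).
−30 → Mar 31, 1788 (end of Mar, 31 days; 12 left).
−12 → Mar 19, 1788.

March 19, 1788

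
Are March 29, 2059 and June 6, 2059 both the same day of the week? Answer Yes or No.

From Mar 29, 2059 to Jun 6, 2059 is 69 days.
69 mod 7 = 6, so they are different weekdays.
(Mar 29, 2059 is a Saturday; Jun 6, 2059 is a Friday.)

No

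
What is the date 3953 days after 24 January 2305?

+365 (one year) → Jan 24, 2306 (3588 left).
+365 (one year) → Jan 24, 2307 (3223 left).
+365 (one year) → Jan 24, 2308 (2858 left).
+366 (one year; includes Feb 29, 2308) → Jan 24, 2309 (2492 left).
+365 (one year) → Jan 24, 2310 (2127 left).
+365 (one year) → Jan 24, 2311 (1762 left).
+365 (one year) → Jan 24, 2312 (1397 left).
+366 (one year; includes Feb 29, 2312) → Jan 24, 2313 (1031 left).
+365 (one year) → Jan 24, 2314 (666 left).
+365 (one year) → Jan 24, 2315 (301 left).
Jan has 31 days: +8 → Feb 1, 2315 (293 left).
Feb has 28 days: +28 → Mar 1, 2315 (265 left).
Mar has 31 days: +31 → Apr 1, 2315 (234 left).
Apr has 30 days: +30 → May 1, 2315 (204 left).
May has 31 days: +31 → Jun 1, 2315 (173 left).
Jun has 30 days: +30 → Jul 1, 2315 (143 left).
Jul has 31 days: +31 → Aug 1, 2315 (112 left).
Aug has 31 days: +31 → Sep 1, 2315 (81 left).
Sep has 30 days: +30 → Oct 1, 2315 (51 left).
Oct has 31 days: +31 → Nov 1, 2315 (20 left).
+20 → Nov 21, 2315.

November 21, 2315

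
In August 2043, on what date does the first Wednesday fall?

August 5, 2043

August 1, 2043 is a Saturday.
The first Wednesday is therefore August 5 (4 days later).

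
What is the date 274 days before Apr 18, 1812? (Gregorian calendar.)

−18 → Mar 31, 1812 (end of Mar, 31 days; 256 left).
−31 → Feb 29, 1812 (end of Feb, 29 days; 225 left).
−29 → Jan 31, 1812 (end of Jan, 31 days; 196 left).
−31 → Dec 31, 1811 (end of Dec, 31 days; 165 left).
−31 → Nov 30, 1811 (end of Nov, 30 days; 134 left).
−30 → Oct 31, 1811 (end of Oct, 31 days; 104 left).
−31 → Sep 30, 1811 (end of Sep, 30 days; 73 left).
−30 → Aug 31, 1811 (end of Aug, 31 days; 43 left).
−31 → Jul 31, 1811 (end of Jul, 31 days; 12 left).
−12 → Jul 19, 1811.

July 19, 1811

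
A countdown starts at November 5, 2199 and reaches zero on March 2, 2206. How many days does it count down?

Nov 5, 2199 → Nov 5, 2200: 365 days.
Nov 5, 2200 → Nov 5, 2201: 365 days.
Nov 5, 2201 → Nov 5, 2202: 365 days.
Nov 5, 2202 → Nov 5, 2203: 365 days.
Nov 5, 2203 → Nov 5, 2204: 366 days (Feb 29, 2204 is in that span).
Nov 5, 2204 → Nov 5, 2205: 365 days.
Nov 5, 2205 → Dec 5, 2205: 30 days (November has 30).
Dec 5, 2205 → Jan 5, 2206: 31 days (December has 31).
Jan 5, 2206 → Feb 5, 2206: 31 days (January has 31).
Feb 5, 2206 → Mar 2, 2206: 25 days.
Total: 2308 days.

2308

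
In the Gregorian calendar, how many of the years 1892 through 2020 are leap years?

32

Multiples of 4 in [1892,2020]: 33.
Of those, multiples of 100: 2 (not leap unless ÷400).
Multiples of 400: 1.
Leap years = 33 − 2 + 1 = 32.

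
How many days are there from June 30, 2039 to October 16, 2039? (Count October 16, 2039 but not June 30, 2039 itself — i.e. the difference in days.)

108

Jun 30, 2039 → Jul 30, 2039: 30 days (June has 30).
Jul 30, 2039 → Aug 30, 2039: 31 days (July has 31).
Aug 30, 2039 → Sep 30, 2039: 31 days (August has 31).
Sep 30, 2039 → Oct 16, 2039: 16 days.
Total: 108 days.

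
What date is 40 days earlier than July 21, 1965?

−21 → Jun 30, 1965 (end of Jun, 30 days; 19 left).
−19 → Jun 11, 1965.

June 11, 1965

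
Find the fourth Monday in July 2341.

July 28, 2341

July 1, 2341 is a Tuesday.
The first Monday is therefore July 7 (6 days later).
The fourth Monday is 7 + 3×7 = July 28.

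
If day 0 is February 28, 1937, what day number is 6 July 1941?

1589

Feb 28, 1937 → Feb 28, 1938: 365 days.
Feb 28, 1938 → Feb 28, 1939: 365 days.
Feb 28, 1939 → Feb 28, 1940: 365 days.
Feb 28, 1940 → Feb 28, 1941: 366 days (Feb 29, 1940 is in that span).
Feb 28, 1941 → Mar 28, 1941: 28 days (February has 28).
Mar 28, 1941 → Apr 28, 1941: 31 days (March has 31).
Apr 28, 1941 → May 28, 1941: 30 days (April has 30).
May 28, 1941 → Jun 28, 1941: 31 days (May has 31).
Jun 28, 1941 → Jul 6, 1941: 8 days.
Total: 1589 days.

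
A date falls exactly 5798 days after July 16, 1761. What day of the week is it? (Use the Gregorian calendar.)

Saturday

First find the weekday of Jul 16, 1761. Doomsday rule: the anchor day for the 1700s is Sunday. For year 61: 61÷12 = 5 r 1, and 1÷4 = 0, so 5+1+0 = 6.
Sunday + 6 ≡ Saturday — that's 1761's doomsday.
In July the doomsday date is Jul 11.
Jul 16 is 5 days after Jul 11; 5 mod 7 = 5, so Saturday + 5 = Thursday.
5798 mod 7 = 2, so 5798 days after a Thursday is Thursday + 2 = Saturday.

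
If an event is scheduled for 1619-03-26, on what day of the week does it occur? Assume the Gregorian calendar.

Doomsday rule: the anchor day for the 1600s is Tuesday. For year 19: 19÷12 = 1 r 7, and 7÷4 = 1, so 1+7+1 = 9.
Tuesday + 9 ≡ Thursday — that's 1619's doomsday.
In March the doomsday date is Mar 14.
Mar 26 is 12 days after Mar 14; 12 mod 7 = 5, so Thursday + 5 = Tuesday.

Tuesday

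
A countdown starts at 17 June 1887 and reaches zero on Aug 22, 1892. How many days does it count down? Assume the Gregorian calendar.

Jun 17, 1887 → Jun 17, 1888: 366 days (Feb 29, 1888 is in that span).
Jun 17, 1888 → Jun 17, 1889: 365 days.
Jun 17, 1889 → Jun 17, 1890: 365 days.
Jun 17, 1890 → Jun 17, 1891: 365 days.
Jun 17, 1891 → Jun 17, 1892: 366 days (Feb 29, 1892 is in that span).
Jun 17, 1892 → Jul 17, 1892: 30 days (June has 30).
Jul 17, 1892 → Aug 17, 1892: 31 days (July has 31).
Aug 17, 1892 → Aug 22, 1892: 5 days.
Total: 1893 days.

1893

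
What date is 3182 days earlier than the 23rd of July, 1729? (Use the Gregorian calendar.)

November 5, 1720

−365 (one year) → Jul 23, 1728 (2817 left).
−366 (one year; includes Feb 29, 1728) → Jul 23, 1727 (2451 left).
−365 (one year) → Jul 23, 1726 (2086 left).
−365 (one year) → Jul 23, 1725 (1721 left).
−365 (one year) → Jul 23, 1724 (1356 left).
−366 (one year; includes Feb 29, 1724) → Jul 23, 1723 (990 left).
−365 (one year) → Jul 23, 1722 (625 left).
−365 (one year) → Jul 23, 1721 (260 left).
−23 → Jun 30, 1721 (end of Jun, 30 days; 237 left).
−30 → May 31, 1721 (end of May, 31 days; 207 left).
−31 → Apr 30, 1721 (end of Apr, 30 days; 176 left).
−30 → Mar 31, 1721 (end of Mar, 31 days; 146 left).
−31 → Feb 28, 1721 (end of Feb, 28 days; 115 left).
−28 → Jan 31, 1721 (end of Jan, 31 days; 87 left).
−31 → Dec 31, 1720 (end of Dec, 31 days; 56 left).
−31 → Nov 30, 1720 (end of Nov, 30 days; 25 left).
−25 → Nov 5, 1720.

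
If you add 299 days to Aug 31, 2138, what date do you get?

June 26, 2139

Aug has 31 days: +1 → Sep 1, 2138 (298 left).
Sep has 30 days: +30 → Oct 1, 2138 (268 left).
Oct has 31 days: +31 → Nov 1, 2138 (237 left).
Nov has 30 days: +30 → Dec 1, 2138 (207 left).
Dec has 31 days: +31 → Jan 1, 2139 (176 left).
Jan has 31 days: +31 → Feb 1, 2139 (145 left).
Feb has 28 days: +28 → Mar 1, 2139 (117 left).
Mar has 31 days: +31 → Apr 1, 2139 (86 left).
Apr has 30 days: +30 → May 1, 2139 (56 left).
May has 31 days: +31 → Jun 1, 2139 (25 left).
+25 → Jun 26, 2139.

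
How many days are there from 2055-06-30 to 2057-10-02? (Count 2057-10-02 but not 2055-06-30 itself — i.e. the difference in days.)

Jun 30, 2055 → Jun 30, 2056: 366 days (Feb 29, 2056 is in that span).
Jun 30, 2056 → Jun 30, 2057: 365 days.
Jun 30, 2057 → Jul 30, 2057: 30 days (June has 30).
Jul 30, 2057 → Aug 30, 2057: 31 days (July has 31).
Aug 30, 2057 → Sep 30, 2057: 31 days (August has 31).
Sep 30, 2057 → Oct 2, 2057: 2 days.
Total: 825 days.

825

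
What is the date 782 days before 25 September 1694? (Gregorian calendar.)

−365 (one year) → Sep 25, 1693 (417 left).
−365 (one year) → Sep 25, 1692 (52 left).
−25 → Aug 31, 1692 (end of Aug, 31 days; 27 left).
−27 → Aug 4, 1692.

August 4, 1692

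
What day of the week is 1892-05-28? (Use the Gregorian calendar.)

Doomsday rule: the anchor day for the 1800s is Friday. For year 92: 92÷12 = 7 r 8, and 8÷4 = 2, so 7+8+2 = 17.
Friday + 17 ≡ Monday — that's 1892's doomsday.
In May the doomsday date is May 9.
May 28 is 19 days after May 9; 19 mod 7 = 5, so Monday + 5 = Saturday.

Saturday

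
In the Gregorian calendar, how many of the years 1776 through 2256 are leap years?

Multiples of 4 in [1776,2256]: 121.
Of those, multiples of 100: 5 (not leap unless ÷400).
Multiples of 400: 1.
Leap years = 121 − 5 + 1 = 117.

117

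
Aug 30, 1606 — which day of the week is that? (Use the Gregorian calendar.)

Wednesday

Doomsday rule: the anchor day for the 1600s is Tuesday. For year 06: 6÷12 = 0 r 6, and 6÷4 = 1, so 0+6+1 = 7.
Tuesday + 7 ≡ Tuesday — that's 1606's doomsday.
In August the doomsday date is Aug 8.
Aug 30 is 22 days after Aug 8; 22 mod 7 = 1, so Tuesday + 1 = Wednesday.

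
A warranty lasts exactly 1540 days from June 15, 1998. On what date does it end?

+365 (one year) → Jun 15, 1999 (1175 left).
+366 (one year; includes Feb 29, 2000) → Jun 15, 2000 (809 left).
+365 (one year) → Jun 15, 2001 (444 left).
+365 (one year) → Jun 15, 2002 (79 left).
Jun has 30 days: +16 → Jul 1, 2002 (63 left).
Jul has 31 days: +31 → Aug 1, 2002 (32 left).
Aug has 31 days: +31 → Sep 1, 2002 (1 left).
+1 → Sep 2, 2002.

September 2, 2002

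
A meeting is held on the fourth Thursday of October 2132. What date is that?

October 23, 2132

October 1, 2132 is a Wednesday.
The first Thursday is therefore October 2 (1 days later).
The fourth Thursday is 2 + 3×7 = October 23.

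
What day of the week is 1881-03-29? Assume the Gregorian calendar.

Doomsday rule: the anchor day for the 1800s is Friday. For year 81: 81÷12 = 6 r 9, and 9÷4 = 2, so 6+9+2 = 17.
Friday + 17 ≡ Monday — that's 1881's doomsday.
In March the doomsday date is Mar 14.
Mar 29 is 15 days after Mar 14; 15 mod 7 = 1, so Monday + 1 = Tuesday.

Tuesday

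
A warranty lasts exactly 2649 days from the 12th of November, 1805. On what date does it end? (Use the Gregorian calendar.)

+365 (one year) → Nov 12, 1806 (2284 left).
+365 (one year) → Nov 12, 1807 (1919 left).
+366 (one year; includes Feb 29, 1808) → Nov 12, 1808 (1553 left).
+365 (one year) → Nov 12, 1809 (1188 left).
+365 (one year) → Nov 12, 1810 (823 left).
+365 (one year) → Nov 12, 1811 (458 left).
+366 (one year; includes Feb 29, 1812) → Nov 12, 1812 (92 left).
Nov has 30 days: +19 → Dec 1, 1812 (73 left).
Dec has 31 days: +31 → Jan 1, 1813 (42 left).
Jan has 31 days: +31 → Feb 1, 1813 (11 left).
+11 → Feb 12, 1813.

February 12, 1813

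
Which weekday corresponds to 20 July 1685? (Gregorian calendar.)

Friday

Doomsday rule: the anchor day for the 1600s is Tuesday. For year 85: 85÷12 = 7 r 1, and 1÷4 = 0, so 7+1+0 = 8.
Tuesday + 8 ≡ Wednesday — that's 1685's doomsday.
In July the doomsday date is Jul 11.
Jul 20 is 9 days after Jul 11; 9 mod 7 = 2, so Wednesday + 2 = Friday.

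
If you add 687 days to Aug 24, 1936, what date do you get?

+365 (one year) → Aug 24, 1937 (322 left).
Aug has 31 days: +8 → Sep 1, 1937 (314 left).
Sep has 30 days: +30 → Oct 1, 1937 (284 left).
Oct has 31 days: +31 → Nov 1, 1937 (253 left).
Nov has 30 days: +30 → Dec 1, 1937 (223 left).
Dec has 31 days: +31 → Jan 1, 1938 (192 left).
Jan has 31 days: +31 → Feb 1, 1938 (161 left).
Feb has 28 days: +28 → Mar 1, 1938 (133 left).
Mar has 31 days: +31 → Apr 1, 1938 (102 left).
Apr has 30 days: +30 → May 1, 1938 (72 left).
May has 31 days: +31 → Jun 1, 1938 (41 left).
Jun has 30 days: +30 → Jul 1, 1938 (11 left).
+11 → Jul 12, 1938.

July 12, 1938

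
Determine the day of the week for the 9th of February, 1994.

Wednesday

Doomsday rule: the anchor day for the 1900s is Wednesday. For year 94: 94÷12 = 7 r 10, and 10÷4 = 2, so 7+10+2 = 19.
Wednesday + 19 ≡ Monday — that's 1994's doomsday.
In February the doomsday date is Feb 28 (1994 is not a leap year).
Feb 9 is 19 days before Feb 28; 19 mod 7 = 5, so Monday − 5 = Wednesday.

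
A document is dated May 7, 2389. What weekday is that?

Sunday

Doomsday rule: the anchor day for the 2300s is Wednesday. For year 89: 89÷12 = 7 r 5, and 5÷4 = 1, so 7+5+1 = 13.
Wednesday + 13 ≡ Tuesday — that's 2389's doomsday.
In May the doomsday date is May 9.
May 7 is 2 days before May 9; 2 mod 7 = 2, so Tuesday − 2 = Sunday.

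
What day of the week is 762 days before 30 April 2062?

Monday

Apr 30, 2062 is a Sunday.
762 mod 7 = 6, so 762 days before a Sunday is Sunday − 6 = Monday.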